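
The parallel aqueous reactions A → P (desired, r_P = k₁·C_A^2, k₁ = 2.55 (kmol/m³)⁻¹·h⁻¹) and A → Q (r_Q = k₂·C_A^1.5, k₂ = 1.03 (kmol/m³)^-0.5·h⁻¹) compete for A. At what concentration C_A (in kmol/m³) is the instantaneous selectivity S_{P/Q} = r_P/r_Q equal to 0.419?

S_{P/Q} = (k₁/k₂)·C_A^0.5 ⇒ C_A = (S·k₂/k₁)^(2).
= (0.419×1.03/2.55)^(2) = (0.1692)^(2) = 0.0286 kmol/m³.

0.0286 kmol/m³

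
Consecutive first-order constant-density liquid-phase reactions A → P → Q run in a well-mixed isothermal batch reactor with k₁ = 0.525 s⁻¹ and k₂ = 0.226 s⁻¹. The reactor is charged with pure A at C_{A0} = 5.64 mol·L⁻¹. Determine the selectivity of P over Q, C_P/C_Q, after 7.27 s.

0.444

For first-order series with pure A initially, C_P(t) = k₁C_{A0}/(k₂−k₁)·(e^(−k₁t) − e^(−k₂t)).
e^(−k₁t) = e^(−0.525×7.27) = e^(−3.817) = 0.02200; e^(−k₂t) = e^(−1.643) = 0.1934.
C_P = 0.525×5.64/(0.226−0.525) × (0.02200−0.1934) = (-9.903)×(-0.1714) = 1.697 mol·L⁻¹.
C_A = C_{A0}e^(−k₁t) = 0.1241 mol·L⁻¹, so C_Q = C_{A0}−C_A−C_P = 3.819 mol·L⁻¹; C_P/C_Q = 0.444.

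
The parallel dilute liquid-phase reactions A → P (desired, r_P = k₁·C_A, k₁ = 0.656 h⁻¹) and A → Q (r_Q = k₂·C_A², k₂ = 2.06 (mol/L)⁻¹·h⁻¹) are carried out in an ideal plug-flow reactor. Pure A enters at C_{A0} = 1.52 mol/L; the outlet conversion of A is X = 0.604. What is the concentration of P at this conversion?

C_A = C_{A0}(1−X) = 0.6019 mol/L.
Along a PFR/batch, dC_P/dC_A = −r_P/(r_P+r_Q) = −k₁/(k₁+k₂·C_A).
Integrating from C_{A0} to C_A: C_P = (0.656/2.06)·ln[(0.656+2.06·1.52)/(0.656+2.06·0.602)] = 0.3184·ln(3.787/1.896) = 0.2203 mol/L.

0.220 mol/L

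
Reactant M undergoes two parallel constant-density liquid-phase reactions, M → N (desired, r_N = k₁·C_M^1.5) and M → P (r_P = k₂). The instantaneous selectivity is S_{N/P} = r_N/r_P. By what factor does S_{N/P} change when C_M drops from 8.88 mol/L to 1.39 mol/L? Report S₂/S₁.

0.0619

S_{N/P} = (k₁/k₂)·C_M^1.5, so S₂/S₁ = (C_{M,2}/C_{M,1})^1.5.
= (1.39/8.88)^1.5 = (0.1565)^1.5 = 0.0619.
Selectivity toward N falls as C_M falls — high-concentration operation is favoured.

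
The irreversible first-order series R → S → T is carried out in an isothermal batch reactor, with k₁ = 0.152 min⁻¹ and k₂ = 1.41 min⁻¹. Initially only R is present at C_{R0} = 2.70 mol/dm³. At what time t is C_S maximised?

1.77 min

Setting dC_S/dt = 0 gives t_opt = ln(k₂/k₁)/(k₂−k₁).
= ln(1.41/0.152)/(1.41−0.152) = ln(9.276)/1.258 = 2.227/1.258 = 1.77 min.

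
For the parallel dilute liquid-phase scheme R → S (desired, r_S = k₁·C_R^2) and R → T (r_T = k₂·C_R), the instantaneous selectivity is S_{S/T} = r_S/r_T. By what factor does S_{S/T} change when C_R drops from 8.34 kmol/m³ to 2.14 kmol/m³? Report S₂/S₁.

S_{S/T} = (k₁/k₂)·C_R, so S₂/S₁ = (C_{R,2}/C_{R,1}).
= 2.14/8.34 = 0.257.
Selectivity toward S falls as C_R falls — high-concentration operation is favoured.

0.257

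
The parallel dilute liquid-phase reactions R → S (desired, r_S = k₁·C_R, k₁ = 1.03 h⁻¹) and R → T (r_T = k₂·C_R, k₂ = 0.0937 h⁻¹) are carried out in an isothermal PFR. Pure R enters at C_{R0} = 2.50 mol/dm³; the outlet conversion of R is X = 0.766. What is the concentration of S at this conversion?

C_R = C_{R0}(1−X) = 0.5850 mol/dm³.
Both paths are first order in R, so the instantaneous fraction to S is constant: dC_S/d(−C_R) = k₁/(k₁+k₂) = 0.9166.
C_S = 0.9166·(C_{R0}−C_R) = 0.9166×1.915 = 1.76 mol/dm³.

1.76 mol/dm³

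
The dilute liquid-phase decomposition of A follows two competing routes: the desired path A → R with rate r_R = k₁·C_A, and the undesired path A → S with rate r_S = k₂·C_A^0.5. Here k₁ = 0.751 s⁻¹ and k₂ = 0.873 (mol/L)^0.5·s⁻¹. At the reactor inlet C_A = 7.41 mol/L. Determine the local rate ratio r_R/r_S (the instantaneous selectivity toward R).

S_{R/S} = r_R/r_S = (k₁·C_A)/(k₂·C_A^0.5) = (k₁/k₂)·C_A^0.5.
= (0.751×7.410) / (0.873×7.410^0.5) = 5.565/2.376 = 2.34.

2.34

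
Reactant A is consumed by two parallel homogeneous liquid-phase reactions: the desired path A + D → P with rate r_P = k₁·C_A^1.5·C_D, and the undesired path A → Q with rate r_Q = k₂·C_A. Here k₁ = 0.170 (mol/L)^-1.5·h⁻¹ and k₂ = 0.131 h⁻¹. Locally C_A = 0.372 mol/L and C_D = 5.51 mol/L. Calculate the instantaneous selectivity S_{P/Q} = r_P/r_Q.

S_{P/Q} = r_P/r_Q = (k₁·C_A^1.5·C_D)/(k₂·C_A) = (k₁/k₂)·C_A^0.5·C_D.
= (0.170×0.3720^1.5×5.510) / (0.131×0.3720) = 0.2125/0.04873 = 4.36.

4.36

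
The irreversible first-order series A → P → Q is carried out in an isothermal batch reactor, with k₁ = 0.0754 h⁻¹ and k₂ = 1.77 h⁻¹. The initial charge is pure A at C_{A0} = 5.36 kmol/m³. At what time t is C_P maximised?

1.86 h

For first-order series the maximum of C_P occurs at t_opt = ln(k₂/k₁)/(k₂−k₁).
= ln(1.77/0.0754)/(1.77−0.0754) = ln(23.47)/1.695 = 3.156/1.695 = 1.86 h.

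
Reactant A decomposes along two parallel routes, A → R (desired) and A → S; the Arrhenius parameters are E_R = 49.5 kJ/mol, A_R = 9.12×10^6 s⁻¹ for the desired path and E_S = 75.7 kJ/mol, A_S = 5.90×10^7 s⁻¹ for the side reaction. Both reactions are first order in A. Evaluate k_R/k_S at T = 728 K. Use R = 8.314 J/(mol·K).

k_R/k_S = (A_R/A_S)·exp[−(E_R−E_S)/(RT)] = (A_R/A_S)·exp[(E_S−E_R)/(RT)].
(E_S−E_R)/(RT) = (75.7−49.5)×10³/(8.314×728) = 26200/6053 = 4.329.
k_R/k_S = (9.12×10^6/5.90×10^7)·exp(4.329) = 0.1546 × 75.85 = 11.7.

11.7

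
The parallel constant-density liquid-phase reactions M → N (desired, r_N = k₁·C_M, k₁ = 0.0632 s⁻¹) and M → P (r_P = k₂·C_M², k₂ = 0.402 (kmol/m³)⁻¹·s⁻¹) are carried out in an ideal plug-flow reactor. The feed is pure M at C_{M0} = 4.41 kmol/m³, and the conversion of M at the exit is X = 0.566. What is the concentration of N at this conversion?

C_M = C_{M0}(1−X) = 1.914 kmol/m³.
Along a PFR/batch, dC_N/dC_M = −r_N/(r_N+r_P) = −k₁/(k₁+k₂·C_M).
Integrating from C_{M0} to C_M: C_N = (0.0632/0.402)·ln[(0.0632+0.402·4.41)/(0.0632+0.402·1.91)] = 0.1572·ln(1.836/0.8326) = 0.1243 kmol/m³.

0.124 kmol/m³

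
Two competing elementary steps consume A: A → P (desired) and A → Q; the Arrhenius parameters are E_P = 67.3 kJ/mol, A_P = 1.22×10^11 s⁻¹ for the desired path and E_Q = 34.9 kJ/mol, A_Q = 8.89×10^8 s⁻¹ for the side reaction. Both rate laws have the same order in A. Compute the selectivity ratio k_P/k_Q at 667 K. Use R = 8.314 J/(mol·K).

With equal orders, S_{P/Q} = k_P/k_Q = (A_P/A_Q)·exp[(E_Q−E_P)/(RT)].
(E_Q−E_P)/(RT) = (34.9−67.3)×10³/(8.314×667) = -32400/5545 = -5.843.
k_P/k_Q = (1.22×10^11/8.89×10^8)·exp(-5.843) = 137.2 × 0.002901 = 0.398.

0.398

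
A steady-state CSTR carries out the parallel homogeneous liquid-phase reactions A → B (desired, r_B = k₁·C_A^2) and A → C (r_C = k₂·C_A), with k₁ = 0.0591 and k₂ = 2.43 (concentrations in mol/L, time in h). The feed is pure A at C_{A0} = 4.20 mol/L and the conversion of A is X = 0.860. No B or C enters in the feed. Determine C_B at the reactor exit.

Exit C_A = C_{A0}(1−X) = 4.20×0.140 = 0.5880 mol/L.
A CSTR operates uniformly at the exit composition, giving r_B = 0.02043 and r_C = 1.429 (each k·C_A^n at C_A = 0.5880).
Fraction of consumed A going to B: r_B/(r_B+r_C) = 0.01410.
C_B = 0.01410·C_{A0}·X = 0.01410×4.20×0.860 = 0.0509 mol/L.

0.0509 mol/L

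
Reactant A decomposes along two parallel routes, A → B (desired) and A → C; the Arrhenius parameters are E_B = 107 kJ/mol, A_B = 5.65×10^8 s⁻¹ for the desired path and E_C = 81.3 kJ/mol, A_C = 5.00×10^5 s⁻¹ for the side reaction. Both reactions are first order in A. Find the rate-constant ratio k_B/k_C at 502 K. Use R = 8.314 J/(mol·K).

k_B/k_C = (A_B/A_C)·exp[−(E_B−E_C)/(RT)] = (A_B/A_C)·exp[(E_C−E_B)/(RT)].
(E_C−E_B)/(RT) = (81.3−107)×10³/(8.314×502) = -25700/4174 = -6.158.
k_B/k_C = (5.65×10^8/5.00×10^5)·exp(-6.158) = 1130 × 0.002117 = 2.39.

2.39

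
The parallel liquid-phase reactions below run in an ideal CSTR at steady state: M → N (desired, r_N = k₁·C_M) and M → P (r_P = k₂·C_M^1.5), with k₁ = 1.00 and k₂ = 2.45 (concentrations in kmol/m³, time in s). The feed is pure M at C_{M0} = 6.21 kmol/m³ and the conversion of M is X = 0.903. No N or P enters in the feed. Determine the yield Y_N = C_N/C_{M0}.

Exit C_M = C_{M0}(1−X) = 6.21×0.0970 = 0.6024 kmol/m³.
In a CSTR the entire volume is at exit conditions, so r_N = 1.00×0.6024 = 0.6024 and r_P = 2.45×0.6024^1.5 = 1.145.
Fraction of consumed M going to N: r_N/(r_N+r_P) = 0.3446.
C_N = 0.3446·C_{M0}·X = 0.3446×6.21×0.903 = 1.93 kmol/m³; Y_N = C_N/C_{M0} = 0.311.

0.311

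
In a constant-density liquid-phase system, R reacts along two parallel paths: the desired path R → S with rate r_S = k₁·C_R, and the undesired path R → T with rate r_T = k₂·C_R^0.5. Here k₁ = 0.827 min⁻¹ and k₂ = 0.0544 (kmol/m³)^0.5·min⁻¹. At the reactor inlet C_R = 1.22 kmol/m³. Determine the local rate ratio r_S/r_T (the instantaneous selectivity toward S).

16.8

S_{S/T} = r_S/r_T = (k₁·C_R)/(k₂·C_R^0.5) = (k₁/k₂)·C_R^0.5.
= (0.827×1.220) / (0.0544×1.220^0.5) = 1.009/0.06009 = 16.8.
Since the desired path is higher order in R, keeping C_R high (PFR or concentrated feed) favours S.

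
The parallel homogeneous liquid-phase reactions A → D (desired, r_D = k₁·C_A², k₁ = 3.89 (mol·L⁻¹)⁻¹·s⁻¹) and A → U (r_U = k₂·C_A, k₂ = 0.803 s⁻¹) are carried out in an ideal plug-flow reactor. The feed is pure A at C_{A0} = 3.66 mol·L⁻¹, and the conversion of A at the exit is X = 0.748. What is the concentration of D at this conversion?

C_A = C_{A0}(1−X) = 0.9223 mol·L⁻¹.
Along a PFR/batch, dC_U/dC_A = −r_U/(r_D+r_U) = −k₂/(k₂+k₁·C_A).
Integrating from C_{A0} to C_A: C_U = (0.803/3.89)·ln[(0.803+3.89·3.66)/(0.803+3.89·0.922)] = 0.2064·ln(15.04/4.391) = 0.2542 mol·L⁻¹.
Then C_D = (C_{A0}−C_A) − C_U = 2.738 − 0.2542 = 2.484 mol·L⁻¹.

2.48 mol·L⁻¹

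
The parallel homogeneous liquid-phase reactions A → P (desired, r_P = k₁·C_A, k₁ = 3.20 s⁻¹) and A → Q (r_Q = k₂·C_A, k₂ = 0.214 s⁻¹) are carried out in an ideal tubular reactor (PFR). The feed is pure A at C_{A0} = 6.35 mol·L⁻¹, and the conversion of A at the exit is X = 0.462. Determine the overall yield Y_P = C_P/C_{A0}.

0.433

C_A = C_{A0}(1−X) = 3.416 mol·L⁻¹.
Both paths are first order in A, so the instantaneous fraction to P is constant: dC_P/d(−C_A) = k₁/(k₁+k₂) = 0.9373.
C_P = 0.9373·(C_{A0}−C_A) = 0.9373×2.934 = 2.75 mol·L⁻¹.
Y_P = C_P/C_{A0} = 2.750/6.35 = 0.433.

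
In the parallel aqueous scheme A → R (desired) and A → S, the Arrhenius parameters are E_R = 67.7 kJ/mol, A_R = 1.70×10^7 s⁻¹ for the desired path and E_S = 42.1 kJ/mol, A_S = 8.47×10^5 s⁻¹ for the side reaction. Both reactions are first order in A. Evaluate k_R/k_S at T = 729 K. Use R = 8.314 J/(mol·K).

Since both paths have the same order in A, the concentration cancels and S_{R/S} = k_R/k_S = (A_R/A_S)·exp[(E_S−E_R)/(RT)].
(E_S−E_R)/(RT) = (42.1−67.7)×10³/(8.314×729) = -25600/6061 = -4.224.
k_R/k_S = (1.70×10^7/8.47×10^5)·exp(-4.224) = 20.07 × 0.01464 = 0.294.
Since E_R > E_S, raising the temperature improves selectivity toward R.

0.294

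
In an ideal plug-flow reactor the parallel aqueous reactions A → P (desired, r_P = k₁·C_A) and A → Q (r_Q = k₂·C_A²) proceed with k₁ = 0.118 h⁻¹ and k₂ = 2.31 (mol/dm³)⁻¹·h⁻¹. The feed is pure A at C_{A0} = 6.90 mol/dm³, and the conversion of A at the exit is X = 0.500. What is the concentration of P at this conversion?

C_A = C_{A0}(1−X) = 3.450 mol/dm³.
Along a PFR/batch, dC_P/dC_A = −r_P/(r_P+r_Q) = −k₁/(k₁+k₂·C_A).
Integrating from C_{A0} to C_A: C_P = (0.118/2.31)·ln[(0.118+2.31·6.90)/(0.118+2.31·3.45)] = 0.05108·ln(16.06/8.088) = 0.03503 mol/dm³.

0.0350 mol/dm³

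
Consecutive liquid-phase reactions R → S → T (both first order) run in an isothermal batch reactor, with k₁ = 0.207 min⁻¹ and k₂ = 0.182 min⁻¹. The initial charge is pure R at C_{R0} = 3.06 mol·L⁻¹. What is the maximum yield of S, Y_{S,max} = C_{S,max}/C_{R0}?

0.392

For a first-order series the maximum intermediate yield is C_{S,max}/C_{R0} = (k₁/k₂)^[k₂/(k₂−k₁)].
= (0.207/0.182)^(0.182/(0.182−0.207)) = (1.137)^(-7.280) = 0.3918.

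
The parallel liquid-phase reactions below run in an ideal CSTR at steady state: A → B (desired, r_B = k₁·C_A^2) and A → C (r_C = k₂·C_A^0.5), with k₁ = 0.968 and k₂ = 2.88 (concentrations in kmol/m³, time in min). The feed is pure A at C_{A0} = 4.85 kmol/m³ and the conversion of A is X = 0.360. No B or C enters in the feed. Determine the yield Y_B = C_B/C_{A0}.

0.233

Exit C_A = C_{A0}(1−X) = 4.85×0.640 = 3.104 kmol/m³.
In a CSTR the entire volume is at exit conditions, so r_B = 0.968×3.104^2 = 9.327 and r_C = 2.88×3.104^0.5 = 5.074.
Fraction of consumed A going to B: r_B/(r_B+r_C) = 0.6476.
C_B = 0.6476·C_{A0}·X = 0.6476×4.85×0.360 = 1.13 kmol/m³; Y_B = C_B/C_{A0} = 0.233.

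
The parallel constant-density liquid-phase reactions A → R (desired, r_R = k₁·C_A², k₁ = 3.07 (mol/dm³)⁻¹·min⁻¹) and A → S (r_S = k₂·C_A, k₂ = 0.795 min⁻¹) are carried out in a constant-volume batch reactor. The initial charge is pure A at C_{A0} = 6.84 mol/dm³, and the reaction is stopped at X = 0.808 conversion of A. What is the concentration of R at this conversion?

5.14 mol/dm³

C_A = C_{A0}(1−X) = 1.313 mol/dm³.
Along a PFR/batch, dC_S/dC_A = −r_S/(r_R+r_S) = −k₂/(k₂+k₁·C_A).
Integrating from C_{A0} to C_A: C_S = (0.795/3.07)·ln[(0.795+3.07·6.84)/(0.795+3.07·1.31)] = 0.2590·ln(21.79/4.827) = 0.3904 mol/dm³.
Then C_R = (C_{A0}−C_A) − C_S = 5.527 − 0.3904 = 5.136 mol/dm³.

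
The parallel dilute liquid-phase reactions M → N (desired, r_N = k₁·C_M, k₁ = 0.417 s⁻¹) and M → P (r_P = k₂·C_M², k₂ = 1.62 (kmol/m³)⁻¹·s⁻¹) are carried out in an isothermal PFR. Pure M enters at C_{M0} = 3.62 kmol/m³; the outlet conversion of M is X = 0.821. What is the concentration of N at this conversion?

0.374 kmol/m³

C_M = C_{M0}(1−X) = 0.6480 kmol/m³.
Along a PFR/batch, dC_N/dC_M = −r_N/(r_N+r_P) = −k₁/(k₁+k₂·C_M).
Integrating from C_{M0} to C_M: C_N = (0.417/1.62)·ln[(0.417+1.62·3.62)/(0.417+1.62·0.648)] = 0.2574·ln(6.281/1.467) = 0.3744 kmol/m³.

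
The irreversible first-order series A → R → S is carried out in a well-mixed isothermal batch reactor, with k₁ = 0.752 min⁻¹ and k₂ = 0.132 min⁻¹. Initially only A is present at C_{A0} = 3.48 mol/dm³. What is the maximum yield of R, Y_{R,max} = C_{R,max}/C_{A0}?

0.690

Evaluating C_R at t_opt = ln(k₂/k₁)/(k₂−k₁) gives C_{R,max}/C_{A0} = (k₁/k₂)^[k₂/(k₂−k₁)].
= (0.752/0.132)^(0.132/(0.132−0.752)) = (5.697)^(-0.2129) = 0.6904.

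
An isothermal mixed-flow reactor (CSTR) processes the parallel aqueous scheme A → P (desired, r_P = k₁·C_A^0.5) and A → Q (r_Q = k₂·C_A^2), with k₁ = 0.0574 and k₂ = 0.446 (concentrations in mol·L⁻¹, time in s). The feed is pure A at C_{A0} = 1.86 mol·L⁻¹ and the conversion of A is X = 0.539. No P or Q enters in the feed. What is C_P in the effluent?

0.140 mol·L⁻¹

Exit C_A = C_{A0}(1−X) = 1.86×0.461 = 0.8575 mol·L⁻¹.
A CSTR operates uniformly at the exit composition, giving r_P = 0.05315 and r_Q = 0.3279 (each k·C_A^n at C_A = 0.8575).
Fraction of consumed A going to P: r_P/(r_P+r_Q) = 0.1395.
C_P = 0.1395·C_{A0}·X = 0.1395×1.86×0.539 = 0.140 mol·L⁻¹.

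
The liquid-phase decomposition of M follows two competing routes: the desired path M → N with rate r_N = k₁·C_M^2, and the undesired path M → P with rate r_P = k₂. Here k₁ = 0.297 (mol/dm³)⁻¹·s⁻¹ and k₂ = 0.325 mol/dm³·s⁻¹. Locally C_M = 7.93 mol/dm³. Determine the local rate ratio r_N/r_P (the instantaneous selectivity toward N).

57.5

S_{N/P} = r_N/r_P = (k₁·C_M^2)/(k₂) = (k₁/k₂)·C_M^2.
= (0.297×7.930^2) / (0.325) = 18.68/0.3250 = 57.5.
Since the desired path is higher order in M, keeping C_M high (PFR or concentrated feed) favours N.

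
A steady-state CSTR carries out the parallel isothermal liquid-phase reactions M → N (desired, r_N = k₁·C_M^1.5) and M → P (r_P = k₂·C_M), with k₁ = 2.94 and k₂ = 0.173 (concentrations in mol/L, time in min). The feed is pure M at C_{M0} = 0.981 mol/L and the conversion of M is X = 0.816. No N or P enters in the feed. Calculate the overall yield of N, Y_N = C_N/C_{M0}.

Exit C_M = C_{M0}(1−X) = 0.981×0.184 = 0.1805 mol/L.
Rates in a CSTR are evaluated at the outlet concentration: r_N = 2.94×0.1805^1.5 = 0.2255, r_P = 0.173×0.1805 = 0.03123.
Fraction of consumed M going to N: r_N/(r_N+r_P) = 0.8783.
C_N = 0.8783·C_{M0}·X = 0.8783×0.981×0.816 = 0.703 mol/L; Y_N = C_N/C_{M0} = 0.717.

0.717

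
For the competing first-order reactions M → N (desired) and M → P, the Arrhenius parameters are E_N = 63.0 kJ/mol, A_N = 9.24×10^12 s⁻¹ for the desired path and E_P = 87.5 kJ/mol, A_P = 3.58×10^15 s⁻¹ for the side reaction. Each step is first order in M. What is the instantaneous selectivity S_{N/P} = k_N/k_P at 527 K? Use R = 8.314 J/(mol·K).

0.692

Since both paths have the same order in M, the concentration cancels and S_{N/P} = k_N/k_P = (A_N/A_P)·exp[(E_P−E_N)/(RT)].
(E_P−E_N)/(RT) = (87.5−63.0)×10³/(8.314×527) = 24500/4381 = 5.592.
k_N/k_P = (9.24×10^12/3.58×10^15)·exp(5.592) = 0.002581 × 268.2 = 0.692.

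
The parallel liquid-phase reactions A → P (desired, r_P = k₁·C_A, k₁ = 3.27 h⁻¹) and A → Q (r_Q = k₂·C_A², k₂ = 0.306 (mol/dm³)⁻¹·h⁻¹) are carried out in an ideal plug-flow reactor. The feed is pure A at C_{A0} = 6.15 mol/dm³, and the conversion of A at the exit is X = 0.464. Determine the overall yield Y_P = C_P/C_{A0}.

C_A = C_{A0}(1−X) = 3.296 mol/dm³.
Along a PFR/batch, dC_P/dC_A = −r_P/(r_P+r_Q) = −k₁/(k₁+k₂·C_A).
Integrating from C_{A0} to C_A: C_P = (3.27/0.306)·ln[(3.27+0.306·6.15)/(3.27+0.306·3.30)] = 10.69·ln(5.152/4.279) = 1.985 mol/dm³.
Y_P = C_P/C_{A0} = 1.985/6.15 = 0.323.

0.323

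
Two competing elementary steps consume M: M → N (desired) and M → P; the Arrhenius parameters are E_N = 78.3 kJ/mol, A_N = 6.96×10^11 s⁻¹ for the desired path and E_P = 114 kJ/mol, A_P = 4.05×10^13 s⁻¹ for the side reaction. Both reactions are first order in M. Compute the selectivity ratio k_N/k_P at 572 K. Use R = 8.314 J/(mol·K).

Since both paths have the same order in M, the concentration cancels and S_{N/P} = k_N/k_P = (A_N/A_P)·exp[(E_P−E_N)/(RT)].
(E_P−E_N)/(RT) = (114−78.3)×10³/(8.314×572) = 35700/4756 = 7.507.
k_N/k_P = (6.96×10^11/4.05×10^13)·exp(7.507) = 0.01719 × 1821 = 31.3.

31.3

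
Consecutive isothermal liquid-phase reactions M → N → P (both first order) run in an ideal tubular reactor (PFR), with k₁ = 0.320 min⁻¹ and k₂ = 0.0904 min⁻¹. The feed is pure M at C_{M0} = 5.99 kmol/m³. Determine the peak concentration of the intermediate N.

3.64 kmol/m³

Evaluating C_N at τ_opt = ln(k₂/k₁)/(k₂−k₁) gives C_{N,max}/C_{M0} = (k₁/k₂)^[k₂/(k₂−k₁)].
= (0.320/0.0904)^(0.0904/(0.0904−0.320)) = (3.540)^(-0.3937) = 0.6079.
C_{N,max} = 0.6079×5.99 = 3.64 kmol/m³.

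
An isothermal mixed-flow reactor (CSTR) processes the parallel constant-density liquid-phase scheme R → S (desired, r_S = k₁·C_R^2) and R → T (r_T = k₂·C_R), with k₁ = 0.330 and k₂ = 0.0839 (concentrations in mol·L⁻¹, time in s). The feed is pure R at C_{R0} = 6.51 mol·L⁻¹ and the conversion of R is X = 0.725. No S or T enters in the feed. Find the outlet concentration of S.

4.13 mol·L⁻¹

Exit C_R = C_{R0}(1−X) = 6.51×0.275 = 1.790 mol·L⁻¹.
A CSTR operates uniformly at the exit composition, giving r_S = 1.058 and r_T = 0.1502 (each k·C_R^n at C_R = 1.790).
Fraction of consumed R going to S: r_S/(r_S+r_T) = 0.8756.
C_S = 0.8756·C_{R0}·X = 0.8756×6.51×0.725 = 4.13 mol·L⁻¹.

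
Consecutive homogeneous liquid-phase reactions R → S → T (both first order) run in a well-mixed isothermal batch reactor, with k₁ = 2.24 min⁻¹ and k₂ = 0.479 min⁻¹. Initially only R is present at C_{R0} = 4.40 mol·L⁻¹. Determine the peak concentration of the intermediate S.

2.89 mol·L⁻¹

At the optimum, C_{S,max}/C_{R0} = (k₁/k₂)^[k₂/(k₂−k₁)].
= (2.24/0.479)^(0.479/(0.479−2.24)) = (4.676)^(-0.2720) = 0.6573.
C_{S,max} = 0.6573×4.40 = 2.89 mol·L⁻¹.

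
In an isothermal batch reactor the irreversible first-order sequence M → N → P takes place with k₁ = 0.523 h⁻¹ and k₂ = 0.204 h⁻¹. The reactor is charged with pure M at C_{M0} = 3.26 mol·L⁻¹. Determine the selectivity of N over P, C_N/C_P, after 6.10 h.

0.731

Solving the coupled first-order balances gives C_N(t) = [k₁/(k₂−k₁)]·C_{M0}·(e^(−k₁t) − e^(−k₂t)).
e^(−k₁t) = e^(−0.523×6.10) = e^(−3.190) = 0.04116; e^(−k₂t) = e^(−1.244) = 0.2881.
C_N = 0.523×3.26/(0.204−0.523) × (0.04116−0.2881) = (-5.345)×(-0.2470) = 1.320 mol·L⁻¹.
C_M = C_{M0}e^(−k₁t) = 0.1342 mol·L⁻¹, so C_P = C_{M0}−C_M−C_N = 1.806 mol·L⁻¹; C_N/C_P = 0.731.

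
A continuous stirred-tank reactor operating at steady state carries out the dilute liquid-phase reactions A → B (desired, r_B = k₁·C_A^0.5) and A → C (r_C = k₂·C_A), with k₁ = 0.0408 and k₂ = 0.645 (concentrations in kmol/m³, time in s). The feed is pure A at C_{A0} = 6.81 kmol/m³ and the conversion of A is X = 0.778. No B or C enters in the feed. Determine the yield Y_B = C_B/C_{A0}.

0.0381

Exit C_A = C_{A0}(1−X) = 6.81×0.222 = 1.512 kmol/m³.
In a CSTR the entire volume is at exit conditions, so r_B = 0.0408×1.512^0.5 = 0.05017 and r_C = 0.645×1.512 = 0.9751.
Fraction of consumed A going to B: r_B/(r_B+r_C) = 0.04893.
C_B = 0.04893·C_{A0}·X = 0.04893×6.81×0.778 = 0.259 kmol/m³; Y_B = C_B/C_{A0} = 0.0381.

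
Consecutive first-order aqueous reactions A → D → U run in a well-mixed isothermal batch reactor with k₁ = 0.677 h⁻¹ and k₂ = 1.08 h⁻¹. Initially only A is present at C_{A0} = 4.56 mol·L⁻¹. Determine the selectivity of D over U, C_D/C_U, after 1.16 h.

1.11

Solving the coupled first-order balances gives C_D(t) = [k₁/(k₂−k₁)]·C_{A0}·(e^(−k₁t) − e^(−k₂t)).
e^(−k₁t) = e^(−0.677×1.16) = e^(−0.7853) = 0.4560; e^(−k₂t) = e^(−1.253) = 0.2857.
C_D = 0.677×4.56/(1.08−0.677) × (0.4560−0.2857) = 7.660×0.1703 = 1.304 mol·L⁻¹.
C_A = C_{A0}e^(−k₁t) = 2.079 mol·L⁻¹, so C_U = C_{A0}−C_A−C_D = 1.176 mol·L⁻¹; C_D/C_U = 1.11.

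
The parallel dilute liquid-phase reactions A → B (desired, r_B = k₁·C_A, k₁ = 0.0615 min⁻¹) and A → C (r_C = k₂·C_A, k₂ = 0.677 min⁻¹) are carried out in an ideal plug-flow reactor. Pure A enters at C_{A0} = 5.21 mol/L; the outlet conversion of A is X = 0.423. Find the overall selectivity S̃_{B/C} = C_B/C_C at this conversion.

0.0908

C_A = C_{A0}(1−X) = 3.006 mol/L.
Both paths are first order in A, so the instantaneous fraction to B is constant: dC_B/d(−C_A) = k₁/(k₁+k₂) = 0.08328.
C_B = 0.08328·(C_{A0}−C_A) = 0.08328×2.204 = 0.184 mol/L.
C_C = (C_{A0}−C_A)−C_B = 2.020 mol/L; S̃_{B/C} = 0.1835/2.020 = 0.0908.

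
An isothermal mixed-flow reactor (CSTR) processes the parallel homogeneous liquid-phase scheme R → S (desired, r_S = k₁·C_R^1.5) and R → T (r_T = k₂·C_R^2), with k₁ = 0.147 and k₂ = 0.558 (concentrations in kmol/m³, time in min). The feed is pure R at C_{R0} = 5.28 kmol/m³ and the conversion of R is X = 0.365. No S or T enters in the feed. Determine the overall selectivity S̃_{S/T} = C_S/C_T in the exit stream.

Exit C_R = C_{R0}(1−X) = 5.28×0.635 = 3.353 kmol/m³.
Rates in a CSTR are evaluated at the outlet concentration: r_S = 0.147×3.353^1.5 = 0.9025, r_T = 0.558×3.353^2 = 6.273.
Overall selectivity = C_S/C_T = r_Sτ/(r_Tτ) = r_S/r_T = 0.144.

0.144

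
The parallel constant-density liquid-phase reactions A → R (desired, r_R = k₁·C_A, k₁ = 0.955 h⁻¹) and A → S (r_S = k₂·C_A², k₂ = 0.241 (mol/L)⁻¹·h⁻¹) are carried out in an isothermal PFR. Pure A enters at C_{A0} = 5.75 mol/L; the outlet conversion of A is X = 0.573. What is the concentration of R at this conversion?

1.64 mol/L

C_A = C_{A0}(1−X) = 2.455 mol/L.
Along a PFR/batch, dC_R/dC_A = −r_R/(r_R+r_S) = −k₁/(k₁+k₂·C_A).
Integrating from C_{A0} to C_A: C_R = (0.955/0.241)·ln[(0.955+0.241·5.75)/(0.955+0.241·2.46)] = 3.963·ln(2.341/1.547) = 1.642 mol/L.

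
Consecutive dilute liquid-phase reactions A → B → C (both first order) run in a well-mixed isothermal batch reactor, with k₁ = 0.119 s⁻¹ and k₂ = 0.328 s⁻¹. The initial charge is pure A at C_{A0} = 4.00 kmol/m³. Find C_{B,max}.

Evaluating C_B at t_opt = ln(k₂/k₁)/(k₂−k₁) gives C_{B,max}/C_{A0} = (k₁/k₂)^[k₂/(k₂−k₁)].
= (0.119/0.328)^(0.328/(0.328−0.119)) = (0.3628)^(1.569) = 0.2037.
C_{B,max} = 0.2037×4.00 = 0.815 kmol/m³.

0.815 kmol/m³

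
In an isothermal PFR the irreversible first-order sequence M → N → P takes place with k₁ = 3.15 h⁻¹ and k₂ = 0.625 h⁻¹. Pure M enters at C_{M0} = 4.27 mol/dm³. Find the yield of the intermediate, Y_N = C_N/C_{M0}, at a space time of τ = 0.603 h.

For first-order series with pure M initially, C_N(τ) = k₁C_{M0}/(k₂−k₁)·(e^(−k₁τ) − e^(−k₂τ)).
e^(−k₁τ) = e^(−3.15×0.603) = e^(−1.899) = 0.1497; e^(−k₂τ) = e^(−0.3769) = 0.6860.
C_N = 3.15×4.27/(0.625−3.15) × (0.1497−0.6860) = (-5.327)×(-0.5364) = 2.857 mol/dm³.
Y_N = C_N/C_{M0} = 2.857/4.27 = 0.669.

0.669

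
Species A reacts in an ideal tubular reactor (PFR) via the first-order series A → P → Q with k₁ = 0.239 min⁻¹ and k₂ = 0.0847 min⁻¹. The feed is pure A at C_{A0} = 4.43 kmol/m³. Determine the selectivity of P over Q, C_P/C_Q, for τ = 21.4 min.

Solving the coupled first-order balances gives C_P(τ) = [k₁/(k₂−k₁)]·C_{A0}·(e^(−k₁τ) − e^(−k₂τ)).
e^(−k₁τ) = e^(−0.239×21.4) = e^(−5.115) = 0.006008; e^(−k₂τ) = e^(−1.813) = 0.1632.
C_P = 0.239×4.43/(0.0847−0.239) × (0.006008−0.1632) = (-6.862)×(-0.1572) = 1.079 kmol/m³.
C_A = C_{A0}e^(−k₁τ) = 0.02662 kmol/m³, so C_Q = C_{A0}−C_A−C_P = 3.325 kmol/m³; C_P/C_Q = 0.325.

0.325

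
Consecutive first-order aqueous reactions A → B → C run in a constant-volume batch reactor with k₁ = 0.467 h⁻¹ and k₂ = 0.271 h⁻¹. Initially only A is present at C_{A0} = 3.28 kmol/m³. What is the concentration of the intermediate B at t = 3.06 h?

1.54 kmol/m³

For first-order series with pure A initially, C_B(t) = k₁C_{A0}/(k₂−k₁)·(e^(−k₁t) − e^(−k₂t)).
e^(−k₁t) = e^(−0.467×3.06) = e^(−1.429) = 0.2395; e^(−k₂t) = e^(−0.8293) = 0.4364.
C_B = 0.467×3.28/(0.271−0.467) × (0.2395−0.4364) = (-7.815)×(-0.1968) = 1.538 kmol/m³.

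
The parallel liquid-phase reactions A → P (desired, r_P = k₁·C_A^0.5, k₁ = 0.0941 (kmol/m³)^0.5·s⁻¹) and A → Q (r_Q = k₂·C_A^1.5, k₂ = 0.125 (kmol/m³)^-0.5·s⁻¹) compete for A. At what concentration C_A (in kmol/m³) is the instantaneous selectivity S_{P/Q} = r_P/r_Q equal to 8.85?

S_{P/Q} = (k₁/k₂)·C_A⁻¹ ⇒ C_A = (S·k₂/k₁)^(-1).
= (8.85×0.125/0.0941)^(-1) = (11.76)^(-1) = 0.0851 kmol/m³.

0.0851 kmol/m³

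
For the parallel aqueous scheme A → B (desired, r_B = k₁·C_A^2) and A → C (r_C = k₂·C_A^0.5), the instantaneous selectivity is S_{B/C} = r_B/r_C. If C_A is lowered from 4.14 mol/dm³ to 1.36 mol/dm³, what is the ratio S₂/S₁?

0.188

S_{B/C} = (k₁/k₂)·C_A^1.5, so S₂/S₁ = (C_{A,2}/C_{A,1})^1.5.
= (1.36/4.14)^1.5 = (0.3285)^1.5 = 0.188.
Selectivity toward B falls as C_A falls — high-concentration operation is favoured.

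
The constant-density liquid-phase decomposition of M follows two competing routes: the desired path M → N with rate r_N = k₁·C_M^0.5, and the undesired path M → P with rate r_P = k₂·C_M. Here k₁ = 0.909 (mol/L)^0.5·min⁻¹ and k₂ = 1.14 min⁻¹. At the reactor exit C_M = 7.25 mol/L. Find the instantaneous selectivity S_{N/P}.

0.296

S_{N/P} = r_N/r_P = (k₁·C_M^0.5)/(k₂·C_M) = (k₁/k₂)·C_M^-0.5.
= (0.909×7.250^0.5) / (1.14×7.250) = 2.448/8.265 = 0.296.
The undesired path is higher order in M, so low C_M (CSTR or dilute feed) favours N.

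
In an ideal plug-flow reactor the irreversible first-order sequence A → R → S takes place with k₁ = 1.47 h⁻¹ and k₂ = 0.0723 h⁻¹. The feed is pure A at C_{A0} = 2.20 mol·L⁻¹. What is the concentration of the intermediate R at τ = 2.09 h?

The intermediate concentration in a first-order A→B→C sequence is C_R = k₁C_{A0}(e^(−k₁τ) − e^(−k₂τ))/(k₂−k₁).
e^(−k₁τ) = e^(−1.47×2.09) = e^(−3.072) = 0.04631; e^(−k₂τ) = e^(−0.1511) = 0.8598.
C_R = 1.47×2.20/(0.0723−1.47) × (0.04631−0.8598) = (-2.314)×(-0.8134) = 1.882 mol·L⁻¹.

1.88 mol·L⁻¹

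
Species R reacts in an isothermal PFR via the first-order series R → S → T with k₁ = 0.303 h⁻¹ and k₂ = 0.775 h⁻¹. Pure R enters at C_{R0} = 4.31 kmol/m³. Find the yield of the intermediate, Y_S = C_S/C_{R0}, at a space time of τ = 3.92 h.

The intermediate concentration in a first-order A→B→C sequence is C_S = k₁C_{R0}(e^(−k₁τ) − e^(−k₂τ))/(k₂−k₁).
e^(−k₁τ) = e^(−0.303×3.92) = e^(−1.188) = 0.3049; e^(−k₂τ) = e^(−3.038) = 0.04793.
C_S = 0.303×4.31/(0.775−0.303) × (0.3049−0.04793) = 2.767×0.2570 = 0.7110 kmol/m³.
Y_S = C_S/C_{R0} = 0.7110/4.31 = 0.165.

0.165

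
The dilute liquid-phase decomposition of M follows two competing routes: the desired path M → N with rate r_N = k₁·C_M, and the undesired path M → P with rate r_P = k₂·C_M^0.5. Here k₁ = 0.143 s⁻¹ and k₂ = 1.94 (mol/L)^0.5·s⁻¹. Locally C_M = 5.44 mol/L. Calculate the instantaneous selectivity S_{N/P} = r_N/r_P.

S_{N/P} = r_N/r_P = (k₁·C_M)/(k₂·C_M^0.5) = (k₁/k₂)·C_M^0.5.
= (0.143×5.440) / (1.94×5.440^0.5) = 0.7779/4.525 = 0.172.

0.172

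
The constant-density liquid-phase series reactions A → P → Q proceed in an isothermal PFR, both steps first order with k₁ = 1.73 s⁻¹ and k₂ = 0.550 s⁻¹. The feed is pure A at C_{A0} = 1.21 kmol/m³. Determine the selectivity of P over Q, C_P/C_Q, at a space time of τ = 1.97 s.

0.862

The intermediate concentration in a first-order A→B→C sequence is C_P = k₁C_{A0}(e^(−k₁τ) − e^(−k₂τ))/(k₂−k₁).
e^(−k₁τ) = e^(−1.73×1.97) = e^(−3.408) = 0.03310; e^(−k₂τ) = e^(−1.084) = 0.3384.
C_P = 1.73×1.21/(0.550−1.73) × (0.03310−0.3384) = (-1.774)×(-0.3053) = 0.5416 kmol/m³.
C_A = C_{A0}e^(−k₁τ) = 0.04006 kmol/m³, so C_Q = C_{A0}−C_A−C_P = 0.6283 kmol/m³; C_P/C_Q = 0.862.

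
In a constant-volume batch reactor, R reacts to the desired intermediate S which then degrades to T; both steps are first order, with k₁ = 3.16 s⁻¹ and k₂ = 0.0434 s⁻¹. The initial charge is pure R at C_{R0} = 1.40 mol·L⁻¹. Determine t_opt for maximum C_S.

1.38 s

The intermediate peaks when r₁ = r₂, i.e. k₁e^(−k₁t) = k₂e^(−k₂t), giving t_opt = ln(k₂/k₁)/(k₂−k₁).
= ln(0.0434/3.16)/(0.0434−3.16) = ln(0.01373)/-3.117 = -4.288/-3.117 = 1.38 s.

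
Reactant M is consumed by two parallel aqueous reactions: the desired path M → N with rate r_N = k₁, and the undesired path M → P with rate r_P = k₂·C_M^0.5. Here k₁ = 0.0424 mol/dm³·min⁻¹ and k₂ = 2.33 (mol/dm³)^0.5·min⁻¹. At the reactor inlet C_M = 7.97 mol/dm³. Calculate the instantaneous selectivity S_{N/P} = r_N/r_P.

0.00645

S_{N/P} = r_N/r_P = (k₁)/(k₂·C_M^0.5) = (k₁/k₂)·C_M^-0.5.
= (0.0424) / (2.33×7.970^0.5) = 0.04240/6.578 = 0.00645.
The undesired path is higher order in M, so low C_M (CSTR or dilute feed) favours N.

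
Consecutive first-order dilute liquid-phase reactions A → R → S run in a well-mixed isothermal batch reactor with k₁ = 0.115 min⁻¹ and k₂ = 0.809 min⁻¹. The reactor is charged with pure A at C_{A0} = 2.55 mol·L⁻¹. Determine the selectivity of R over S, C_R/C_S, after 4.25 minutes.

0.332

Solving the coupled first-order balances gives C_R(t) = [k₁/(k₂−k₁)]·C_{A0}·(e^(−k₁t) − e^(−k₂t)).
e^(−k₁t) = e^(−0.115×4.25) = e^(−0.4888) = 0.6134; e^(−k₂t) = e^(−3.438) = 0.03212.
C_R = 0.115×2.55/(0.809−0.115) × (0.6134−0.03212) = 0.4226×0.5813 = 0.2456 mol·L⁻¹.
C_A = C_{A0}e^(−k₁t) = 1.564 mol·L⁻¹, so C_S = C_{A0}−C_A−C_R = 0.7402 mol·L⁻¹; C_R/C_S = 0.332.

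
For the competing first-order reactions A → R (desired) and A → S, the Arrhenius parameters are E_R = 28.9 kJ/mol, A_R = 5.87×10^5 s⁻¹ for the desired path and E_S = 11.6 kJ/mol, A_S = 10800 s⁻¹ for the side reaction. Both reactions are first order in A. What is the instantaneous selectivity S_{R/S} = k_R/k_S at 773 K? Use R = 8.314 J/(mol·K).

k_R/k_S = (A_R/A_S)·exp[−(E_R−E_S)/(RT)] = (A_R/A_S)·exp[(E_S−E_R)/(RT)].
(E_S−E_R)/(RT) = (11.6−28.9)×10³/(8.314×773) = -17300/6427 = -2.692.
k_R/k_S = (5.87×10^5/10800)·exp(-2.692) = 54.35 × 0.06775 = 3.68.
Since E_R > E_S, raising the temperature improves selectivity toward R.

3.68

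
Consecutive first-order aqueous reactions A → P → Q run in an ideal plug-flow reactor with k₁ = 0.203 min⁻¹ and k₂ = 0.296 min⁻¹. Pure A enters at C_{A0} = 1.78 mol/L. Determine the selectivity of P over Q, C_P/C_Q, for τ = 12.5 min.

The intermediate concentration in a first-order A→B→C sequence is C_P = k₁C_{A0}(e^(−k₁τ) − e^(−k₂τ))/(k₂−k₁).
e^(−k₁τ) = e^(−0.203×12.5) = e^(−2.538) = 0.07906; e^(−k₂τ) = e^(−3.700) = 0.02472.
C_P = 0.203×1.78/(0.296−0.203) × (0.07906−0.02472) = 3.885×0.05434 = 0.2111 mol/L.
C_A = C_{A0}e^(−k₁τ) = 0.1407 mol/L, so C_Q = C_{A0}−C_A−C_P = 1.428 mol/L; C_P/C_Q = 0.148.

0.148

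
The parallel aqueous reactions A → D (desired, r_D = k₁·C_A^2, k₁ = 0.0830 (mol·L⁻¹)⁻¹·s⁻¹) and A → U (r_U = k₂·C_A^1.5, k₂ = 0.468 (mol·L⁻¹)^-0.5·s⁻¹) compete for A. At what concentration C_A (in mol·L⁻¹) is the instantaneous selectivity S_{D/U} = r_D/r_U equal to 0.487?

7.54 mol·L⁻¹

S_{D/U} = (k₁/k₂)·C_A^0.5 ⇒ C_A = (S·k₂/k₁)^(2).
= (0.487×0.468/0.0830)^(2) = (2.746)^(2) = 7.54 mol·L⁻¹.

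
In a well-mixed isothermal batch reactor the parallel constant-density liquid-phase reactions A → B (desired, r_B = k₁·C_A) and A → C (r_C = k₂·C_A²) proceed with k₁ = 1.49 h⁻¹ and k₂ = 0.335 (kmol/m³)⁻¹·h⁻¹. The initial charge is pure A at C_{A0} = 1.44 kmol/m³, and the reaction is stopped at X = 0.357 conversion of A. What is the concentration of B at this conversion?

C_A = C_{A0}(1−X) = 0.9259 kmol/m³.
Along a PFR/batch, dC_B/dC_A = −r_B/(r_B+r_C) = −k₁/(k₁+k₂·C_A).
Integrating from C_{A0} to C_A: C_B = (1.49/0.335)·ln[(1.49+0.335·1.44)/(1.49+0.335·0.926)] = 4.448·ln(1.972/1.800) = 0.4064 kmol/m³.

0.406 kmol/m³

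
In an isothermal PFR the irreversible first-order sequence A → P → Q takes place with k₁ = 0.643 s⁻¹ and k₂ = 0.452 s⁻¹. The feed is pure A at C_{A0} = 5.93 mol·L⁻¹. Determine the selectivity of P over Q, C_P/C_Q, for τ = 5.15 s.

Solving the coupled first-order balances gives C_P(τ) = [k₁/(k₂−k₁)]·C_{A0}·(e^(−k₁τ) − e^(−k₂τ)).
e^(−k₁τ) = e^(−0.643×5.15) = e^(−3.311) = 0.03646; e^(−k₂τ) = e^(−2.328) = 0.09751.
C_P = 0.643×5.93/(0.452−0.643) × (0.03646−0.09751) = (-19.96)×(-0.06105) = 1.219 mol·L⁻¹.
C_A = C_{A0}e^(−k₁τ) = 0.2162 mol·L⁻¹, so C_Q = C_{A0}−C_A−C_P = 4.495 mol·L⁻¹; C_P/C_Q = 0.271.

0.271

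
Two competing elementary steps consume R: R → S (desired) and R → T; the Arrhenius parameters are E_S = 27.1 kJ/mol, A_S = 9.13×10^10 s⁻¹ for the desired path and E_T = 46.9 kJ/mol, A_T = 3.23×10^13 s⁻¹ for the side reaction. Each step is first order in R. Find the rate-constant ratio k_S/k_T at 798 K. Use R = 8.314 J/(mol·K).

0.0559

With equal orders, S_{S/T} = k_S/k_T = (A_S/A_T)·exp[(E_T−E_S)/(RT)].
(E_T−E_S)/(RT) = (46.9−27.1)×10³/(8.314×798) = 19800/6635 = 2.984.
k_S/k_T = (9.13×10^10/3.23×10^13)·exp(2.984) = 0.002827 × 19.77 = 0.0559.
Since E_S < E_T, lowering the temperature improves selectivity toward S.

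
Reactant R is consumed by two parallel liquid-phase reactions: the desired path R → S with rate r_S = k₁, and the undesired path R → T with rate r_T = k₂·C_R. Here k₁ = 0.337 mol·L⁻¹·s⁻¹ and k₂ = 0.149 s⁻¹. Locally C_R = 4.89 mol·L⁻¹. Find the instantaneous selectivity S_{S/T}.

S_{S/T} = r_S/r_T = (k₁)/(k₂·C_R) = (k₁/k₂)·C_R⁻¹.
= (0.337) / (0.149×4.890) = 0.3370/0.7286 = 0.463.

0.463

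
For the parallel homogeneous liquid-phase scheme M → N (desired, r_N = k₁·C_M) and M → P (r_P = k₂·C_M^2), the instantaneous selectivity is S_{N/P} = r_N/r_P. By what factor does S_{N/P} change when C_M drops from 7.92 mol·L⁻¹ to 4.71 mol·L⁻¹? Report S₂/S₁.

1.68

S_{N/P} = (k₁/k₂)·C_M⁻¹, so S₂/S₁ = (C_{M,2}/C_{M,1})⁻¹.
= 7.92/4.71 = 1.68.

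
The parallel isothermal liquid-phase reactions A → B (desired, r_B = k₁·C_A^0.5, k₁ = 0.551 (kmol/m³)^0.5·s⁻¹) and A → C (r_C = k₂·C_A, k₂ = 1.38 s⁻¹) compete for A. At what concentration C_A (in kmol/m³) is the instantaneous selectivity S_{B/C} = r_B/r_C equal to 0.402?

0.986 kmol/m³

S_{B/C} = (k₁/k₂)·C_A^-0.5 ⇒ C_A = (S·k₂/k₁)^(-2).
= (0.402×1.38/0.551)^(-2) = (1.007)^(-2) = 0.986 kmol/m³.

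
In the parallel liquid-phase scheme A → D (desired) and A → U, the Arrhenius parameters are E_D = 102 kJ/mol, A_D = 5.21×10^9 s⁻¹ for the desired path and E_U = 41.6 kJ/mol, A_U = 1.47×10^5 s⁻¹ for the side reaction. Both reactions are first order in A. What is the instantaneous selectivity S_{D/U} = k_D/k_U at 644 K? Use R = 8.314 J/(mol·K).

0.447

k_D/k_U = (A_D/A_U)·exp[−(E_D−E_U)/(RT)] = (A_D/A_U)·exp[(E_U−E_D)/(RT)].
(E_U−E_D)/(RT) = (41.6−102)×10³/(8.314×644) = -60400/5354 = -11.28.
k_D/k_U = (5.21×10^9/1.47×10^5)·exp(-11.28) = 35442 × 1.261×10^-5 = 0.447.
Since E_D > E_U, raising the temperature improves selectivity toward D.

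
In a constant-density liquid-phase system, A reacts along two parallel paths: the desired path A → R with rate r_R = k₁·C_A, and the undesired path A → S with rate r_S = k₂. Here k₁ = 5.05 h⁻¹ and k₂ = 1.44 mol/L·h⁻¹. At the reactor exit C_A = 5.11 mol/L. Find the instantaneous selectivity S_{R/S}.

17.9

S_{R/S} = r_R/r_S = (k₁·C_A)/(k₂) = (k₁/k₂)·C_A.
= (5.05×5.110) / (1.44) = 25.81/1.440 = 17.9.
Since the desired path is higher order in A, keeping C_A high (PFR or concentrated feed) favours R.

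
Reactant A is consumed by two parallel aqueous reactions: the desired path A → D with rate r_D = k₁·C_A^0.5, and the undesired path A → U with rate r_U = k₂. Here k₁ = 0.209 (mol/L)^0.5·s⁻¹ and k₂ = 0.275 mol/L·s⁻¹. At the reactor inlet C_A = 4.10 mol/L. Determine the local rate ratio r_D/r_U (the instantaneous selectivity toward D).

1.54

S_{D/U} = r_D/r_U = (k₁·C_A^0.5)/(k₂) = (k₁/k₂)·C_A^0.5.
= (0.209×4.100^0.5) / (0.275) = 0.4232/0.2750 = 1.54.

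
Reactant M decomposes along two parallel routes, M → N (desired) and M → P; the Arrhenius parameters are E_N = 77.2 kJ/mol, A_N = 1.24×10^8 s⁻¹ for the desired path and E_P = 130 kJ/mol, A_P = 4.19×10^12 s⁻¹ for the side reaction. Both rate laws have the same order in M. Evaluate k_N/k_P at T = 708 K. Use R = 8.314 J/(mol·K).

0.233

With equal orders, S_{N/P} = k_N/k_P = (A_N/A_P)·exp[(E_P−E_N)/(RT)].
(E_P−E_N)/(RT) = (130−77.2)×10³/(8.314×708) = 52800/5886 = 8.970.
k_N/k_P = (1.24×10^8/4.19×10^12)·exp(8.970) = 2.959×10^-5 × 7863 = 0.233.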